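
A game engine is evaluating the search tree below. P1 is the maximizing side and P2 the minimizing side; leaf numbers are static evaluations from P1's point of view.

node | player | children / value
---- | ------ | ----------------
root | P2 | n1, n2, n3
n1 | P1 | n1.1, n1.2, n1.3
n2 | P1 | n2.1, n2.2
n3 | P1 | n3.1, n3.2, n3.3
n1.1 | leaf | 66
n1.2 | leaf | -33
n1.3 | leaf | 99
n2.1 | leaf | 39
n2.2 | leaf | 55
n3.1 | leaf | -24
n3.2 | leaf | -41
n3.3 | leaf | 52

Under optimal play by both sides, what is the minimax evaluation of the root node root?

52

n1 (P1): max(66, -33, 99) = 99
n2 (P1): max(39, 55) = 55
n3 (P1): max(-24, -41, 52) = 52
root (P2): min(99, 55, 52) = 52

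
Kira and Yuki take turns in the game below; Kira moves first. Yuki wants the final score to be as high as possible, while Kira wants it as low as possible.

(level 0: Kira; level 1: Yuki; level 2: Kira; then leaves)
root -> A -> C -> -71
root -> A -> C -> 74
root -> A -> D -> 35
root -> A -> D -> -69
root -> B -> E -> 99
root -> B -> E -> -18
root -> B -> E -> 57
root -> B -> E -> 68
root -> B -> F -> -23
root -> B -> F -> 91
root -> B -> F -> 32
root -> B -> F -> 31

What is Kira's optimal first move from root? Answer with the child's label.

A

C (Kira): min(-71, 74) = -71
D (Kira): min(35, -69) = -69
A (Yuki): max(-71, -69) = -69
E (Kira): min(99, -18, 57, 68) = -18
F (Kira): min(-23, 91, 32, 31) = -23
B (Yuki): max(-18, -23) = -18
root (Kira): min(-69, -18) = -69
Kira at root wants the lowest of {A=-69, B=-18}, so chooses A.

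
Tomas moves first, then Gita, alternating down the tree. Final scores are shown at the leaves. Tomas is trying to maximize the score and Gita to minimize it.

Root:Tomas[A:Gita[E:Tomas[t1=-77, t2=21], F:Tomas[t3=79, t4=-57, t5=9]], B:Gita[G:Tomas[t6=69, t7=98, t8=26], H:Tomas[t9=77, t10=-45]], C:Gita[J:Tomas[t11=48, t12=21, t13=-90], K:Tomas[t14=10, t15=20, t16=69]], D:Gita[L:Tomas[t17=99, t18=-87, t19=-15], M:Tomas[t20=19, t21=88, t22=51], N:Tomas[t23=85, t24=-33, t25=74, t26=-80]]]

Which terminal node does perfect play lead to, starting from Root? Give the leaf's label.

E (Tomas): max(-77, 21) = 21
F (Tomas): max(79, -57, 9) = 79
A (Gita): min(21, 79) = 21
G (Tomas): max(69, 98, 26) = 98
H (Tomas): max(77, -45) = 77
B (Gita): min(98, 77) = 77
J (Tomas): max(48, 21, -90) = 48
K (Tomas): max(10, 20, 69) = 69
C (Gita): min(48, 69) = 48
L (Tomas): max(99, -87, -15) = 99
M (Tomas): max(19, 88, 51) = 88
N (Tomas): max(85, -33, 74, -80) = 85
D (Gita): min(99, 88, 85) = 85
Root (Tomas): max(21, 77, 48, 85) = 85
At Root, Tomas picks D (highest: 85).
At D, Gita picks N (lowest: 85).
At N, Tomas picks t23 (highest: 85).
Terminal value 85.

t23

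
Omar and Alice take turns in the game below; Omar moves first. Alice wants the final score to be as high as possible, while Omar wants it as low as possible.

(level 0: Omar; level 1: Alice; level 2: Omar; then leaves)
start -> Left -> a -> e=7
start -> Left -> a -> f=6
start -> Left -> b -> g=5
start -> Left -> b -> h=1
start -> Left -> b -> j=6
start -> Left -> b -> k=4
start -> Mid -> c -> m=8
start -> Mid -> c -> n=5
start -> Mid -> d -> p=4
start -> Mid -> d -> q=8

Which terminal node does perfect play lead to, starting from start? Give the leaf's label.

a (Omar): min(7, 6) = 6
b (Omar): min(5, 1, 6, 4) = 1
Left (Alice): max(6, 1) = 6
c (Omar): min(8, 5) = 5
d (Omar): min(4, 8) = 4
Mid (Alice): max(5, 4) = 5
start (Omar): min(6, 5) = 5
At start, Omar picks Mid (lowest: 5).
At Mid, Alice picks c (highest: 5).
At c, Omar picks n (lowest: 5).
Terminal value 5.

n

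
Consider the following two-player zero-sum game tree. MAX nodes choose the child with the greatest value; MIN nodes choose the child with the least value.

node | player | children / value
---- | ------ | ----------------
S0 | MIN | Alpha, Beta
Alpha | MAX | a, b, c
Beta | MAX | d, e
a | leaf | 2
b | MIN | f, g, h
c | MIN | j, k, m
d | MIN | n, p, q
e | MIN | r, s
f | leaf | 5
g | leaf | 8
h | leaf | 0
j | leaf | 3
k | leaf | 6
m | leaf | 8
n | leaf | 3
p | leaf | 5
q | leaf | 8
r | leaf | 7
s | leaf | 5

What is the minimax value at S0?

3

b (MIN): min(5, 8, 0) = 0
c (MIN): min(3, 6, 8) = 3
Alpha (MAX): max(2, 0, 3) = 3
d (MIN): min(3, 5, 8) = 3
e (MIN): min(7, 5) = 5
Beta (MAX): max(3, 5) = 5
S0 (MIN): min(3, 5) = 3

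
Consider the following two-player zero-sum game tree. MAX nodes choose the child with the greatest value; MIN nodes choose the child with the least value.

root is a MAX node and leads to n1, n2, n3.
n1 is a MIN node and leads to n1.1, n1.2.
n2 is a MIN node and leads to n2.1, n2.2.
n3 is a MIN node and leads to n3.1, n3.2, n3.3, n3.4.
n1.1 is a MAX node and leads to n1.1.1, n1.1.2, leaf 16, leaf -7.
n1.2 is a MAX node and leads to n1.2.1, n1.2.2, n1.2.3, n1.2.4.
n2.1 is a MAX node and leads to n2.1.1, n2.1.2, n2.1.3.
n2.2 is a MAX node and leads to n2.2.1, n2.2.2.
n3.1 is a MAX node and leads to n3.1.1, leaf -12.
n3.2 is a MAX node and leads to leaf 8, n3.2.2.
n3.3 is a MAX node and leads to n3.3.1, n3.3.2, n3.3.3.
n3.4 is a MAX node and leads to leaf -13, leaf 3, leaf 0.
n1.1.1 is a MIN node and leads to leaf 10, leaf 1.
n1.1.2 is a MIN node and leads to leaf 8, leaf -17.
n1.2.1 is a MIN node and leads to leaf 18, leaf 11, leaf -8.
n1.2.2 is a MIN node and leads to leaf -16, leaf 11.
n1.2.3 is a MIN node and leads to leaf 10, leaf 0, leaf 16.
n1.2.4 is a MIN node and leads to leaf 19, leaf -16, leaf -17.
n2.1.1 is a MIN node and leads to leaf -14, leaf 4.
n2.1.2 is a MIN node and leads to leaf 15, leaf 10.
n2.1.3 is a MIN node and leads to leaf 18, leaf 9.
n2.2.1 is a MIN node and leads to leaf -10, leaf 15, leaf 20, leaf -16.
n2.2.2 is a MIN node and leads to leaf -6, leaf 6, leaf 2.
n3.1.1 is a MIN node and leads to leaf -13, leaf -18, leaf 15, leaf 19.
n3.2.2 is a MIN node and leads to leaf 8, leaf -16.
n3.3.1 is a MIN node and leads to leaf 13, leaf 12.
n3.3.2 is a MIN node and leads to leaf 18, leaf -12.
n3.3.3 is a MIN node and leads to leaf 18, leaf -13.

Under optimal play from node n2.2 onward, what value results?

n2.2.1 (MIN): min(-10, 15, 20, -16) = -16
n2.2.2 (MIN): min(-6, 6, 2) = -6
n2.2 (MAX): max(-16, -6) = -6

-6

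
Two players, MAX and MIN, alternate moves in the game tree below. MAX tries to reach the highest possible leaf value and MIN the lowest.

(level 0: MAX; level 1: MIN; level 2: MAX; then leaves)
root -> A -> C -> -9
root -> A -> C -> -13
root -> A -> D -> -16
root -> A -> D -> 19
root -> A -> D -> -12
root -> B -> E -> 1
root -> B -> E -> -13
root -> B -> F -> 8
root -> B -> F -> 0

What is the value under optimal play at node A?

-9

C (MAX): max(-9, -13) = -9
D (MAX): max(-16, 19, -12) = 19
A (MIN): min(-9, 19) = -9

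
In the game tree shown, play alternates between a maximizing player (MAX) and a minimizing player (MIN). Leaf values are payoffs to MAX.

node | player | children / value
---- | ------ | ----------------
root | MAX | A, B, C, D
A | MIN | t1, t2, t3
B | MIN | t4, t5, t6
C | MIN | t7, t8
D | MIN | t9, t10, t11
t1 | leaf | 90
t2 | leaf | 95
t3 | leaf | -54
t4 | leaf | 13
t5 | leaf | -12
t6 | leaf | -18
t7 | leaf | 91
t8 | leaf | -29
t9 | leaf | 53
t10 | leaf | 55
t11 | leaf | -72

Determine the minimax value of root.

A (MIN): min(90, 95, -54) = -54
B (MIN): min(13, -12, -18) = -18
C (MIN): min(91, -29) = -29
D (MIN): min(53, 55, -72) = -72
root (MAX): max(-54, -18, -29, -72) = -18

-18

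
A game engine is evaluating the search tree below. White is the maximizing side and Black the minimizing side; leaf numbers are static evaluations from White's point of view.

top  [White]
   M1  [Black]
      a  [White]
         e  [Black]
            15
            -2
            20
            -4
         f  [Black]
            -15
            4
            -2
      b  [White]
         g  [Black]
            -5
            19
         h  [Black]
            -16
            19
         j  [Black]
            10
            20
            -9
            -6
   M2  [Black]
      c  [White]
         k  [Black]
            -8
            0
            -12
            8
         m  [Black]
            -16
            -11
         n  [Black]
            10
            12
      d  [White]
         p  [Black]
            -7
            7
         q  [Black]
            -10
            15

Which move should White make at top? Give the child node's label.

e (Black): min(15, -2, 20, -4) = -4
f (Black): min(-15, 4, -2) = -15
a (White): max(-4, -15) = -4
g (Black): min(-5, 19) = -5
h (Black): min(-16, 19) = -16
j (Black): min(10, 20, -9, -6) = -9
b (White): max(-5, -16, -9) = -5
M1 (Black): min(-4, -5) = -5
k (Black): min(-8, 0, -12, 8) = -12
m (Black): min(-16, -11) = -16
n (Black): min(10, 12) = 10
c (White): max(-12, -16, 10) = 10
p (Black): min(-7, 7) = -7
q (Black): min(-10, 15) = -10
d (White): max(-7, -10) = -7
M2 (Black): min(10, -7) = -7
top (White): max(-5, -7) = -5
White at top wants the highest of {M1=-5, M2=-7}, so chooses M1.

M1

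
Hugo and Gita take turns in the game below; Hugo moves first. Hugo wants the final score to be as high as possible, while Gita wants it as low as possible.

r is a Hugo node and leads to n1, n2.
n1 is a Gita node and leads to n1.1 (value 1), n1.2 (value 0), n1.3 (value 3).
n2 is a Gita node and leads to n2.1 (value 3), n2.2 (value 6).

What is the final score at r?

n1 (Gita): min(1, 0, 3) = 0
n2 (Gita): min(3, 6) = 3
r (Hugo): max(0, 3) = 3

3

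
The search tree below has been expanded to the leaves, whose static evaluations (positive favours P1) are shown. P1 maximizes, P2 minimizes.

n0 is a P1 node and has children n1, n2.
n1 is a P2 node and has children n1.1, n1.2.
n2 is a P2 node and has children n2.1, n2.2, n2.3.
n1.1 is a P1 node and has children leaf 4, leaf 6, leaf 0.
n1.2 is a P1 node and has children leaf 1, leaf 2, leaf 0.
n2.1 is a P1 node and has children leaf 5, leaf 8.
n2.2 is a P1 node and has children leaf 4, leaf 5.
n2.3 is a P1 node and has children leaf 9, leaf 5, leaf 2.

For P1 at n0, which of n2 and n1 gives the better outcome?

n2

n2.1 (P1): max(5, 8) = 8
n2.2 (P1): max(4, 5) = 5
n2.3 (P1): max(9, 5, 2) = 9
n2 (P2): min(8, 5, 9) = 5
n1.1 (P1): max(4, 6, 0) = 6
n1.2 (P1): max(1, 2, 0) = 2
n1 (P2): min(6, 2) = 2
P1 prefers the higher value; n2=5, n1=2. n2 is better since 5 > 2.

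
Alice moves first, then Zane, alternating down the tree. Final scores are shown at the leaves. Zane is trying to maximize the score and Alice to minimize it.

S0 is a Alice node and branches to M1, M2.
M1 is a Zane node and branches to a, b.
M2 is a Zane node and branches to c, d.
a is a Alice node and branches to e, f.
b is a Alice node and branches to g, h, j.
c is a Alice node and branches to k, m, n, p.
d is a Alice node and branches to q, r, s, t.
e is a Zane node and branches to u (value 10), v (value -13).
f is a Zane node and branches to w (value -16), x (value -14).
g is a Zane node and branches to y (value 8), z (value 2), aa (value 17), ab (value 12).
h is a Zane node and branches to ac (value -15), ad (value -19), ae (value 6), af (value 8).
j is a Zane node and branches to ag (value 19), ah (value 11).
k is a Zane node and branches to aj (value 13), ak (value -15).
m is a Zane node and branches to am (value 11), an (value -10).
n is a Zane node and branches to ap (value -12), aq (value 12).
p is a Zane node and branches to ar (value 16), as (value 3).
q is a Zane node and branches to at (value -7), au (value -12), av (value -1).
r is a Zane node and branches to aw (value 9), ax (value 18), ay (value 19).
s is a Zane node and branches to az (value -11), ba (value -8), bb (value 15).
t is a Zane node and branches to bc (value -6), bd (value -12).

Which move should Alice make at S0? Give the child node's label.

e (Zane): max(10, -13) = 10
f (Zane): max(-16, -14) = -14
a (Alice): min(10, -14) = -14
g (Zane): max(8, 2, 17, 12) = 17
h (Zane): max(-15, -19, 6, 8) = 8
j (Zane): max(19, 11) = 19
b (Alice): min(17, 8, 19) = 8
M1 (Zane): max(-14, 8) = 8
k (Zane): max(13, -15) = 13
m (Zane): max(11, -10) = 11
n (Zane): max(-12, 12) = 12
p (Zane): max(16, 3) = 16
c (Alice): min(13, 11, 12, 16) = 11
q (Zane): max(-7, -12, -1) = -1
r (Zane): max(9, 18, 19) = 19
s (Zane): max(-11, -8, 15) = 15
t (Zane): max(-6, -12) = -6
d (Alice): min(-1, 19, 15, -6) = -6
M2 (Zane): max(11, -6) = 11
S0 (Alice): min(8, 11) = 8
Alice at S0 wants the lowest of {M1=8, M2=11}, so chooses M1.

M1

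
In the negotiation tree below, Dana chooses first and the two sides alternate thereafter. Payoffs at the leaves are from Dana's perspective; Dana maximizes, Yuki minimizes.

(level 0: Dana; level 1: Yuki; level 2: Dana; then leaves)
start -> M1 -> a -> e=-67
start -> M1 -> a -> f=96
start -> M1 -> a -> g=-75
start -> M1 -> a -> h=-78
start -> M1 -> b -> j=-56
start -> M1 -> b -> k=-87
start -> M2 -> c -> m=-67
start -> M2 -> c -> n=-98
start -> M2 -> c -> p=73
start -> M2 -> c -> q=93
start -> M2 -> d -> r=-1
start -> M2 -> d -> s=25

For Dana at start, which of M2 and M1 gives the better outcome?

c (Dana): max(-67, -98, 73, 93) = 93
d (Dana): max(-1, 25) = 25
M2 (Yuki): min(93, 25) = 25
a (Dana): max(-67, 96, -75, -78) = 96
b (Dana): max(-56, -87) = -56
M1 (Yuki): min(96, -56) = -56
Dana prefers the higher value; M2=25, M1=-56. M2 is better since 25 > -56.

M2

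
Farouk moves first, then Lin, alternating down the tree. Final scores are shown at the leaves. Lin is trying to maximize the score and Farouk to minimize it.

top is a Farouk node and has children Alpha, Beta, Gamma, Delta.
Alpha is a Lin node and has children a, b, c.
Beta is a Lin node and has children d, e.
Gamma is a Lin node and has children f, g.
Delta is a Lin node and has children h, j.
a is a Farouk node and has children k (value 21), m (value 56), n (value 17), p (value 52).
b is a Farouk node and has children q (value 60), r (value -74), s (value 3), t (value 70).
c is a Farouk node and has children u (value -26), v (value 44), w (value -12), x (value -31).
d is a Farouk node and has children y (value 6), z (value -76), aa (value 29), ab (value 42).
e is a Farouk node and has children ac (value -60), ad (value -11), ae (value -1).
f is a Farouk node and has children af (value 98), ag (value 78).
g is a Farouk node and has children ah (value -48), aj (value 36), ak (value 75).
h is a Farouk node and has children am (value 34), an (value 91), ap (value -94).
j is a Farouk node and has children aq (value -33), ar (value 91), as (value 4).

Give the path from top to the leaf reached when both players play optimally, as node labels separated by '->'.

top -> Beta -> e -> ac

a (Farouk): min(21, 56, 17, 52) = 17
b (Farouk): min(60, -74, 3, 70) = -74
c (Farouk): min(-26, 44, -12, -31) = -31
Alpha (Lin): max(17, -74, -31) = 17
d (Farouk): min(6, -76, 29, 42) = -76
e (Farouk): min(-60, -11, -1) = -60
Beta (Lin): max(-76, -60) = -60
f (Farouk): min(98, 78) = 78
g (Farouk): min(-48, 36, 75) = -48
Gamma (Lin): max(78, -48) = 78
h (Farouk): min(34, 91, -94) = -94
j (Farouk): min(-33, 91, 4) = -33
Delta (Lin): max(-94, -33) = -33
top (Farouk): min(17, -60, 78, -33) = -60
At top, Farouk picks Beta (lowest: -60).
At Beta, Lin picks e (highest: -60).
At e, Farouk picks ac (lowest: -60).
Terminal value -60.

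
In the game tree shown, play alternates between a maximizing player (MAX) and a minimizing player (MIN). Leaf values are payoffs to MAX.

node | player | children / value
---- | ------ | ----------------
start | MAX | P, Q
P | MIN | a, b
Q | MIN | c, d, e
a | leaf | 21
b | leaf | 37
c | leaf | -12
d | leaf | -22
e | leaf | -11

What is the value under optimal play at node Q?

Q (MIN): min(-12, -22, -11) = -22

-22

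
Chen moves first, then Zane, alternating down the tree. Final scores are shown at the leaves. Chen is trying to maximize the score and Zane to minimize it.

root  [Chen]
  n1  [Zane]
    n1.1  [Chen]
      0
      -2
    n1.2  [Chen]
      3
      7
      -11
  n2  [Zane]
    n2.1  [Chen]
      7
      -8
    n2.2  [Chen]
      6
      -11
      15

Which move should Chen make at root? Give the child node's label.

n2

n1.1 (Chen): max(0, -2) = 0
n1.2 (Chen): max(3, 7, -11) = 7
n1 (Zane): min(0, 7) = 0
n2.1 (Chen): max(7, -8) = 7
n2.2 (Chen): max(6, -11, 15) = 15
n2 (Zane): min(7, 15) = 7
root (Chen): max(0, 7) = 7
Chen at root wants the highest of {n1=0, n2=7}, so chooses n2.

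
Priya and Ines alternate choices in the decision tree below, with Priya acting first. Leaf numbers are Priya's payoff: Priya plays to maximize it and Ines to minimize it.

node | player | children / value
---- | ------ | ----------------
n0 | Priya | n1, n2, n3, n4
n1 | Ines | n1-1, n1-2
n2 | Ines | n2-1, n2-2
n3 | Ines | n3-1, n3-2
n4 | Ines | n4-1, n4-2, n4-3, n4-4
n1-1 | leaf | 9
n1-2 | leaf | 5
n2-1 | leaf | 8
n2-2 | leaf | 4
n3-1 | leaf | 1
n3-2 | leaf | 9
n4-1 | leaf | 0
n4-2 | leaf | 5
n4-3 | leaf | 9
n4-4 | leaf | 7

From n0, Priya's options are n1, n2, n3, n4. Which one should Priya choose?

n1

n1 (Ines): min(9, 5) = 5
n2 (Ines): min(8, 4) = 4
n3 (Ines): min(1, 9) = 1
n4 (Ines): min(0, 5, 9, 7) = 0
n0 (Priya): max(5, 4, 1, 0) = 5
Priya at n0 wants the highest of {n1=5, n2=4, n3=1, n4=0}, so chooses n1.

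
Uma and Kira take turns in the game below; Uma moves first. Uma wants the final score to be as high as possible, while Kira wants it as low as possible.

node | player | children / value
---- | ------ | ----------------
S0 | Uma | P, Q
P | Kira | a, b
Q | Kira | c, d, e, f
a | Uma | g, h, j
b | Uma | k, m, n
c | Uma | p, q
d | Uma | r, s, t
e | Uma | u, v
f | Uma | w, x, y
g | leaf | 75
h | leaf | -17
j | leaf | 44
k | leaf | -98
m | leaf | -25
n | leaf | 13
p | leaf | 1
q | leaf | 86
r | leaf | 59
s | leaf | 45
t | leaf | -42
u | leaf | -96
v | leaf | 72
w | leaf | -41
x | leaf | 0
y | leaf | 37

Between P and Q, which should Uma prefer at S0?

Q

a (Uma): max(75, -17, 44) = 75
b (Uma): max(-98, -25, 13) = 13
P (Kira): min(75, 13) = 13
c (Uma): max(1, 86) = 86
d (Uma): max(59, 45, -42) = 59
e (Uma): max(-96, 72) = 72
f (Uma): max(-41, 0, 37) = 37
Q (Kira): min(86, 59, 72, 37) = 37
Uma prefers the higher value; P=13, Q=37. Q is better since 37 > 13.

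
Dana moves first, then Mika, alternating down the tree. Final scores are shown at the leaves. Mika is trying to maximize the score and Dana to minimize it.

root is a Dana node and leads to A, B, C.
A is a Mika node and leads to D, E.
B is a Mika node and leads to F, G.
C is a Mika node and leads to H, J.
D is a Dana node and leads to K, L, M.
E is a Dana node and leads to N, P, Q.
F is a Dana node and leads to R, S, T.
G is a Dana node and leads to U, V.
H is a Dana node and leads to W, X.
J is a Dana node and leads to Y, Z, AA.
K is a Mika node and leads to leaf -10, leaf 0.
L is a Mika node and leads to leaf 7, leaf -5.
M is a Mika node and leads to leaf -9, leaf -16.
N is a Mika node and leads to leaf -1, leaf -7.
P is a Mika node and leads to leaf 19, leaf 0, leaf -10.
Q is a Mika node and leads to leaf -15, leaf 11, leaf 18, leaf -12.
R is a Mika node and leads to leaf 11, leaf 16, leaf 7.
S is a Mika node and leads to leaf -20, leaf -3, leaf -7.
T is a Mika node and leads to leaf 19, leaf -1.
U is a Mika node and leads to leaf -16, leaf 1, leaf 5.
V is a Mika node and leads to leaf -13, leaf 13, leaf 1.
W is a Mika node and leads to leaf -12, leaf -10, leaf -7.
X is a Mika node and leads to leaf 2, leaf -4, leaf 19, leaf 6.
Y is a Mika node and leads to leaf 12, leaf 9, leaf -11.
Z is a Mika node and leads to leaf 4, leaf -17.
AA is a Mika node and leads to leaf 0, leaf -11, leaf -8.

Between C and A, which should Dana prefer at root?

A

W (Mika): max(-12, -10, -7) = -7
X (Mika): max(2, -4, 19, 6) = 19
H (Dana): min(-7, 19) = -7
Y (Mika): max(12, 9, -11) = 12
Z (Mika): max(4, -17) = 4
AA (Mika): max(0, -11, -8) = 0
J (Dana): min(12, 4, 0) = 0
C (Mika): max(-7, 0) = 0
K (Mika): max(-10, 0) = 0
L (Mika): max(7, -5) = 7
M (Mika): max(-9, -16) = -9
D (Dana): min(0, 7, -9) = -9
N (Mika): max(-1, -7) = -1
P (Mika): max(19, 0, -10) = 19
Q (Mika): max(-15, 11, 18, -12) = 18
E (Dana): min(-1, 19, 18) = -1
A (Mika): max(-9, -1) = -1
Dana prefers the lower value; C=0, A=-1. A is better since -1 < 0.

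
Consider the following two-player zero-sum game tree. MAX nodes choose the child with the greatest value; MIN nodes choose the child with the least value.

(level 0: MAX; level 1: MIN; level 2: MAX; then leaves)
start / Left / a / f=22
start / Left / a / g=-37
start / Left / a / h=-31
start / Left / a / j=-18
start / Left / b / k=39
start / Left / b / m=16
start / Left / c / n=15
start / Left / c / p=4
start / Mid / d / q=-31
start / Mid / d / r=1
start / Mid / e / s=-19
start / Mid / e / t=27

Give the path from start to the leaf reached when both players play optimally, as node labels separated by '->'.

start -> Left -> c -> n

a (MAX): max(22, -37, -31, -18) = 22
b (MAX): max(39, 16) = 39
c (MAX): max(15, 4) = 15
Left (MIN): min(22, 39, 15) = 15
d (MAX): max(-31, 1) = 1
e (MAX): max(-19, 27) = 27
Mid (MIN): min(1, 27) = 1
start (MAX): max(15, 1) = 15
At start, MAX picks Left (highest: 15).
At Left, MIN picks c (lowest: 15).
At c, MAX picks n (highest: 15).
Terminal value 15.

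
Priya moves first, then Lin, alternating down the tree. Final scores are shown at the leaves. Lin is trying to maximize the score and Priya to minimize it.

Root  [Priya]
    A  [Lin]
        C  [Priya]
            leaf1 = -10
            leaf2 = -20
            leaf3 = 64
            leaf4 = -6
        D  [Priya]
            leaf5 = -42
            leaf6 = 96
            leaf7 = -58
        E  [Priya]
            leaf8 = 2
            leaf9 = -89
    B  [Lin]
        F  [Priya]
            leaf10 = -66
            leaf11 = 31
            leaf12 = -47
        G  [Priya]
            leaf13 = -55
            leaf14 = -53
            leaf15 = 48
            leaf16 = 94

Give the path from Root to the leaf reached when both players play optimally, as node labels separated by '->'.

C (Priya): min(-10, -20, 64, -6) = -20
D (Priya): min(-42, 96, -58) = -58
E (Priya): min(2, -89) = -89
A (Lin): max(-20, -58, -89) = -20
F (Priya): min(-66, 31, -47) = -66
G (Priya): min(-55, -53, 48, 94) = -55
B (Lin): max(-66, -55) = -55
Root (Priya): min(-20, -55) = -55
At Root, Priya picks B (lowest: -55).
At B, Lin picks G (highest: -55).
At G, Priya picks leaf13 (lowest: -55).
Terminal value -55.

Root -> B -> G -> leaf13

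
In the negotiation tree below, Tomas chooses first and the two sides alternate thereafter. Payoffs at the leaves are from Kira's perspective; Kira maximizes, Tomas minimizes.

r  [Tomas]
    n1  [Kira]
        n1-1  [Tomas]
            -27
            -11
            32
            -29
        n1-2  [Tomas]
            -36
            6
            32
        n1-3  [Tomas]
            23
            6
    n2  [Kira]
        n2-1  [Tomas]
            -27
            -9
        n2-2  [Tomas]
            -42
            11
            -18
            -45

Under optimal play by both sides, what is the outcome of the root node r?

-27

n1-1 (Tomas): min(-27, -11, 32, -29) = -29
n1-2 (Tomas): min(-36, 6, 32) = -36
n1-3 (Tomas): min(23, 6) = 6
n1 (Kira): max(-29, -36, 6) = 6
n2-1 (Tomas): min(-27, -9) = -27
n2-2 (Tomas): min(-42, 11, -18, -45) = -45
n2 (Kira): max(-27, -45) = -27
r (Tomas): min(6, -27) = -27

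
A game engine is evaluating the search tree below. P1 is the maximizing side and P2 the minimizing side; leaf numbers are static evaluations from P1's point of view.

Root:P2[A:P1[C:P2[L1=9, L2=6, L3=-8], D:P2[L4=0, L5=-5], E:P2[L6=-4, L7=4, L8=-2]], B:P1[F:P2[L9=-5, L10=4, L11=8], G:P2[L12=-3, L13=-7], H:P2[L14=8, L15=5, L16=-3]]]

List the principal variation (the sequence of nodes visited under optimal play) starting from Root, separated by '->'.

Root -> A -> E -> L6

C (P2): min(9, 6, -8) = -8
D (P2): min(0, -5) = -5
E (P2): min(-4, 4, -2) = -4
A (P1): max(-8, -5, -4) = -4
F (P2): min(-5, 4, 8) = -5
G (P2): min(-3, -7) = -7
H (P2): min(8, 5, -3) = -3
B (P1): max(-5, -7, -3) = -3
Root (P2): min(-4, -3) = -4
At Root, P2 picks A (lowest: -4).
At A, P1 picks E (highest: -4).
At E, P2 picks L6 (lowest: -4).
Terminal value -4.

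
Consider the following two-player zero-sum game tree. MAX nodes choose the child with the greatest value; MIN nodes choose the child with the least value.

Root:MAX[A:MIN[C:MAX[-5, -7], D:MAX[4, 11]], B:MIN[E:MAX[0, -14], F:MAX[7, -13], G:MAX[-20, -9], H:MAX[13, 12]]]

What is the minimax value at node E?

0

E (MAX): max(0, -14) = 0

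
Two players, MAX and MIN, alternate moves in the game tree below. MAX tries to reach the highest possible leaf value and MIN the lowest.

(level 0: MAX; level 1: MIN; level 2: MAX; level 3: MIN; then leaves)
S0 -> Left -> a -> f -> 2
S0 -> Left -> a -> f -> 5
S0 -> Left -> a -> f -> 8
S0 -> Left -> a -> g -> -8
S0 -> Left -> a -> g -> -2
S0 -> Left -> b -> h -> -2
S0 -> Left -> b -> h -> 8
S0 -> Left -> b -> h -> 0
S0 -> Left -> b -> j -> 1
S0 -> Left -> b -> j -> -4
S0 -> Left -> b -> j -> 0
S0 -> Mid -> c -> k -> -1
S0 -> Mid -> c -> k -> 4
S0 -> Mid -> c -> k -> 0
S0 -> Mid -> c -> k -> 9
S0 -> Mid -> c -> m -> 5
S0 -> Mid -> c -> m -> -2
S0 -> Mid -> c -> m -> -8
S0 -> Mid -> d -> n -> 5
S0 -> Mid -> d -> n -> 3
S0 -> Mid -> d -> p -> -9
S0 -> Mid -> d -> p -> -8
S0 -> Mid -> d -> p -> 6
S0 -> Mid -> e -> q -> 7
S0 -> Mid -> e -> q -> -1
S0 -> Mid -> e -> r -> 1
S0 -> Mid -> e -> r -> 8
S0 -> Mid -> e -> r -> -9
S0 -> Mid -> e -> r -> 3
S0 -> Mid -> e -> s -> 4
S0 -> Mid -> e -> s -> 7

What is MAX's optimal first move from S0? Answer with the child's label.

Mid

f (MIN): min(2, 5, 8) = 2
g (MIN): min(-8, -2) = -8
a (MAX): max(2, -8) = 2
h (MIN): min(-2, 8, 0) = -2
j (MIN): min(1, -4, 0) = -4
b (MAX): max(-2, -4) = -2
Left (MIN): min(2, -2) = -2
k (MIN): min(-1, 4, 0, 9) = -1
m (MIN): min(5, -2, -8) = -8
c (MAX): max(-1, -8) = -1
n (MIN): min(5, 3) = 3
p (MIN): min(-9, -8, 6) = -9
d (MAX): max(3, -9) = 3
q (MIN): min(7, -1) = -1
r (MIN): min(1, 8, -9, 3) = -9
s (MIN): min(4, 7) = 4
e (MAX): max(-1, -9, 4) = 4
Mid (MIN): min(-1, 3, 4) = -1
S0 (MAX): max(-2, -1) = -1
MAX at S0 wants the highest of {Left=-2, Mid=-1}, so chooses Mid.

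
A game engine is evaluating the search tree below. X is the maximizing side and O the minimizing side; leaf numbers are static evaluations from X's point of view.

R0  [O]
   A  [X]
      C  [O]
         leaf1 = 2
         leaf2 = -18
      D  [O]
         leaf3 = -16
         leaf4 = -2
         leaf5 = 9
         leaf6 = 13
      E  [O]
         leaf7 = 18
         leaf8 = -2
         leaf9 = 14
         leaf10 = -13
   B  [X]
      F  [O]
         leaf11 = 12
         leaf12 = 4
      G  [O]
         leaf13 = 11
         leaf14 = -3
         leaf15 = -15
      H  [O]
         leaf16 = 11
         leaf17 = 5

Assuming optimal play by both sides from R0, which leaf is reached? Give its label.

leaf10

C (O): min(2, -18) = -18
D (O): min(-16, -2, 9, 13) = -16
E (O): min(18, -2, 14, -13) = -13
A (X): max(-18, -16, -13) = -13
F (O): min(12, 4) = 4
G (O): min(11, -3, -15) = -15
H (O): min(11, 5) = 5
B (X): max(4, -15, 5) = 5
R0 (O): min(-13, 5) = -13
At R0, O picks A (lowest: -13).
At A, X picks E (highest: -13).
At E, O picks leaf10 (lowest: -13).
Terminal value -13.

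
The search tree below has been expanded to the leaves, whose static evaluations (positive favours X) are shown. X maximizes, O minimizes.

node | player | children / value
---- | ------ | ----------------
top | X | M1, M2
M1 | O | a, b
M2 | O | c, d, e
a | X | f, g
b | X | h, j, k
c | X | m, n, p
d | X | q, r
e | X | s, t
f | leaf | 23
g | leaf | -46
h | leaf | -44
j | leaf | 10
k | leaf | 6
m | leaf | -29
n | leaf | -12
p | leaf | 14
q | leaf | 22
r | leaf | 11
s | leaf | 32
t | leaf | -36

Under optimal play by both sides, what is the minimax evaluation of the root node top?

a (X): max(23, -46) = 23
b (X): max(-44, 10, 6) = 10
M1 (O): min(23, 10) = 10
c (X): max(-29, -12, 14) = 14
d (X): max(22, 11) = 22
e (X): max(32, -36) = 32
M2 (O): min(14, 22, 32) = 14
top (X): max(10, 14) = 14

14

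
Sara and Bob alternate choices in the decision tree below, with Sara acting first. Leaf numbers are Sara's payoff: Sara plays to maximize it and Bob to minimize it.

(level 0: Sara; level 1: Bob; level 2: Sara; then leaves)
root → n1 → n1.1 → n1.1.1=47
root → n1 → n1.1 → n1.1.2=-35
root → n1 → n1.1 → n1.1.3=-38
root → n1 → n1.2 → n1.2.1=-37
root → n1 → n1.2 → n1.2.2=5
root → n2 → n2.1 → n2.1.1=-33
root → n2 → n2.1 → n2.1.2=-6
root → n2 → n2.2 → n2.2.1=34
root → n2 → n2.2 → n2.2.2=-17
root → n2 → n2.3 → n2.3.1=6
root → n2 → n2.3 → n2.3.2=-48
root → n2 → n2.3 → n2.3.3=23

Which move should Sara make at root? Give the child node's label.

n1.1 (Sara): max(47, -35, -38) = 47
n1.2 (Sara): max(-37, 5) = 5
n1 (Bob): min(47, 5) = 5
n2.1 (Sara): max(-33, -6) = -6
n2.2 (Sara): max(34, -17) = 34
n2.3 (Sara): max(6, -48, 23) = 23
n2 (Bob): min(-6, 34, 23) = -6
root (Sara): max(5, -6) = 5
Sara at root wants the highest of {n1=5, n2=-6}, so chooses n1.

n1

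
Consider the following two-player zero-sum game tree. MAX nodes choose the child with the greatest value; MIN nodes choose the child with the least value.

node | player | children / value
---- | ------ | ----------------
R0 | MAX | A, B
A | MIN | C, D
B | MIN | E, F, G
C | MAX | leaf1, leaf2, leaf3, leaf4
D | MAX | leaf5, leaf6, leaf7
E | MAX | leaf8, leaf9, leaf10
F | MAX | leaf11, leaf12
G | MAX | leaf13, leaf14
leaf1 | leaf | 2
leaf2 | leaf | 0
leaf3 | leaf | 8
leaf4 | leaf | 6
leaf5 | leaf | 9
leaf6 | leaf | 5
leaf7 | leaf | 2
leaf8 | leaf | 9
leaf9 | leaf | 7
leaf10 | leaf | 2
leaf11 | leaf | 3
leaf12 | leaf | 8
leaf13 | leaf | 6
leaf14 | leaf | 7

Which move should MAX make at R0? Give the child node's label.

A

C (MAX): max(2, 0, 8, 6) = 8
D (MAX): max(9, 5, 2) = 9
A (MIN): min(8, 9) = 8
E (MAX): max(9, 7, 2) = 9
F (MAX): max(3, 8) = 8
G (MAX): max(6, 7) = 7
B (MIN): min(9, 8, 7) = 7
R0 (MAX): max(8, 7) = 8
MAX at R0 wants the highest of {A=8, B=7}, so chooses A.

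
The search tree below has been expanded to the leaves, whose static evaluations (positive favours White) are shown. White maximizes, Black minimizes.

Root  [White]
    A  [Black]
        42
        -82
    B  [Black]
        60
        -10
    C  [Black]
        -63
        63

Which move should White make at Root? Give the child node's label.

A (Black): min(42, -82) = -82
B (Black): min(60, -10) = -10
C (Black): min(-63, 63) = -63
Root (White): max(-82, -10, -63) = -10
White at Root wants the highest of {A=-82, B=-10, C=-63}, so chooses B.

B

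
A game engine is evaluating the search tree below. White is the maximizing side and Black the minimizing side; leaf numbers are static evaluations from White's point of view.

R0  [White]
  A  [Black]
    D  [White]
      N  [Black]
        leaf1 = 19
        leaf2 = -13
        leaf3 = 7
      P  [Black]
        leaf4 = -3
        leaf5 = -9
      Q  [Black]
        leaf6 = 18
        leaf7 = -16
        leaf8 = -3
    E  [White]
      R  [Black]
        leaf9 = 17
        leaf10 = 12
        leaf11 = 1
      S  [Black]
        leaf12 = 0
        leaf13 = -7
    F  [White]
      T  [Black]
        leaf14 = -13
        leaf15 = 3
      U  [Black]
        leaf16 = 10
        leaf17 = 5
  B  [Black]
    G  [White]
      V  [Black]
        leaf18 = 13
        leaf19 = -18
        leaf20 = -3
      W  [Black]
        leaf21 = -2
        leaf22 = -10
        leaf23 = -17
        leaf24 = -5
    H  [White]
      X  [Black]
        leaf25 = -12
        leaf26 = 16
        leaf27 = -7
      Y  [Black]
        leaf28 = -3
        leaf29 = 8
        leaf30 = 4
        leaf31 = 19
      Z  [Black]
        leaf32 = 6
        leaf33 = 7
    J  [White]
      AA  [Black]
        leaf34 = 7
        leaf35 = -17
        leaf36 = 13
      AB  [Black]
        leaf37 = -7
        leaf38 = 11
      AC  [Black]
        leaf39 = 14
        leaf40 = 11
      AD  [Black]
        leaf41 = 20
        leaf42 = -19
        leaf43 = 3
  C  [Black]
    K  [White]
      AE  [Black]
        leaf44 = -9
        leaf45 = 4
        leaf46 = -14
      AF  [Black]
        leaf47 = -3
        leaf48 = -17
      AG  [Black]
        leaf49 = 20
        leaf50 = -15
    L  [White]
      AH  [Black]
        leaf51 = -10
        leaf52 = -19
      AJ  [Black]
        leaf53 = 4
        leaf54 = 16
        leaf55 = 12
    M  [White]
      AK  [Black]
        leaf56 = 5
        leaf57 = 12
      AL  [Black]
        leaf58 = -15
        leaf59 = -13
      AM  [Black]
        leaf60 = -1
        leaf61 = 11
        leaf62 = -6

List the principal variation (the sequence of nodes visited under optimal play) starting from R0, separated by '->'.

N (Black): min(19, -13, 7) = -13
P (Black): min(-3, -9) = -9
Q (Black): min(18, -16, -3) = -16
D (White): max(-13, -9, -16) = -9
R (Black): min(17, 12, 1) = 1
S (Black): min(0, -7) = -7
E (White): max(1, -7) = 1
T (Black): min(-13, 3) = -13
U (Black): min(10, 5) = 5
F (White): max(-13, 5) = 5
A (Black): min(-9, 1, 5) = -9
V (Black): min(13, -18, -3) = -18
W (Black): min(-2, -10, -17, -5) = -17
G (White): max(-18, -17) = -17
X (Black): min(-12, 16, -7) = -12
Y (Black): min(-3, 8, 4, 19) = -3
Z (Black): min(6, 7) = 6
H (White): max(-12, -3, 6) = 6
AA (Black): min(7, -17, 13) = -17
AB (Black): min(-7, 11) = -7
AC (Black): min(14, 11) = 11
AD (Black): min(20, -19, 3) = -19
J (White): max(-17, -7, 11, -19) = 11
B (Black): min(-17, 6, 11) = -17
AE (Black): min(-9, 4, -14) = -14
AF (Black): min(-3, -17) = -17
AG (Black): min(20, -15) = -15
K (White): max(-14, -17, -15) = -14
AH (Black): min(-10, -19) = -19
AJ (Black): min(4, 16, 12) = 4
L (White): max(-19, 4) = 4
AK (Black): min(5, 12) = 5
AL (Black): min(-15, -13) = -15
AM (Black): min(-1, 11, -6) = -6
M (White): max(5, -15, -6) = 5
C (Black): min(-14, 4, 5) = -14
R0 (White): max(-9, -17, -14) = -9
At R0, White picks A (highest: -9).
At A, Black picks D (lowest: -9).
At D, White picks P (highest: -9).
At P, Black picks leaf5 (lowest: -9).
Terminal value -9.

R0 -> A -> D -> P -> leaf5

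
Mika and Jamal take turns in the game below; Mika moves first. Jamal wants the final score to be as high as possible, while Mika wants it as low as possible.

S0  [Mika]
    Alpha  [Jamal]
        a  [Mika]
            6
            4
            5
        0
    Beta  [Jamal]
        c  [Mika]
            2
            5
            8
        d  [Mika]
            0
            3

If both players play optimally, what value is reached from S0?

a (Mika): min(6, 4, 5) = 4
Alpha (Jamal): max(4, 0) = 4
c (Mika): min(2, 5, 8) = 2
d (Mika): min(0, 3) = 0
Beta (Jamal): max(2, 0) = 2
S0 (Mika): min(4, 2) = 2

2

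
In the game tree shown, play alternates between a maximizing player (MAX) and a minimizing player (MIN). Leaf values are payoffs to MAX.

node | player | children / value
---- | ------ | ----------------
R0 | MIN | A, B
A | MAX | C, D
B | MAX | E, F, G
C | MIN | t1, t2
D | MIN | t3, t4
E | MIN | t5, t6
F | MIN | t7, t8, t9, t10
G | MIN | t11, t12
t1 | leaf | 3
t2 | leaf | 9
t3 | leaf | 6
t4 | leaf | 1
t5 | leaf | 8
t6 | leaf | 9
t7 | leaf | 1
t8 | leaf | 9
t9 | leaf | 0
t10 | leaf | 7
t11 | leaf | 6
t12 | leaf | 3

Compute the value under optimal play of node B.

E (MIN): min(8, 9) = 8
F (MIN): min(1, 9, 0, 7) = 0
G (MIN): min(6, 3) = 3
B (MAX): max(8, 0, 3) = 8

8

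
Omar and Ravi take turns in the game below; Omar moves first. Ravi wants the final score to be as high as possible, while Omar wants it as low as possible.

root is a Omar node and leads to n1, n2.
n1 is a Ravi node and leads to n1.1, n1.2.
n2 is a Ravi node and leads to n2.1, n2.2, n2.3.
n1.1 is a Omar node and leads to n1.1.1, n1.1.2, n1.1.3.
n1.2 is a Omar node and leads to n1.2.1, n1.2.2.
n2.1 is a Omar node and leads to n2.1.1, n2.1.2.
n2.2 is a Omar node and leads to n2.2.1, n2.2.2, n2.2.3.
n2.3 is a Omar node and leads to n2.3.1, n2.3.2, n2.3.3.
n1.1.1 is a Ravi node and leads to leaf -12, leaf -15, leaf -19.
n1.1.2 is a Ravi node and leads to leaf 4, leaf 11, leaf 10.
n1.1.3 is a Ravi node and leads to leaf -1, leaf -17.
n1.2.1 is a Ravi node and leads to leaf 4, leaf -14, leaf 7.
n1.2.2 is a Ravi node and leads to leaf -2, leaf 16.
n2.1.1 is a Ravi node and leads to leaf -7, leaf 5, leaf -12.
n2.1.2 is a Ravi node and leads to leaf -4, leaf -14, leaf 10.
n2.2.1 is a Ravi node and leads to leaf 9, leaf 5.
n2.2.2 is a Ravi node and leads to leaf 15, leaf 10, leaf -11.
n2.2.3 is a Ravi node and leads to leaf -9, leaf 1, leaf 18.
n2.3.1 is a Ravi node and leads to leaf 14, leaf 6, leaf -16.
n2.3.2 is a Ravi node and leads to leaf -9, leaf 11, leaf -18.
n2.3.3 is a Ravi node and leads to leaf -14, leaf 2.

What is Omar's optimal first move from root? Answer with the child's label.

n1

n1.1.1 (Ravi): max(-12, -15, -19) = -12
n1.1.2 (Ravi): max(4, 11, 10) = 11
n1.1.3 (Ravi): max(-1, -17) = -1
n1.1 (Omar): min(-12, 11, -1) = -12
n1.2.1 (Ravi): max(4, -14, 7) = 7
n1.2.2 (Ravi): max(-2, 16) = 16
n1.2 (Omar): min(7, 16) = 7
n1 (Ravi): max(-12, 7) = 7
n2.1.1 (Ravi): max(-7, 5, -12) = 5
n2.1.2 (Ravi): max(-4, -14, 10) = 10
n2.1 (Omar): min(5, 10) = 5
n2.2.1 (Ravi): max(9, 5) = 9
n2.2.2 (Ravi): max(15, 10, -11) = 15
n2.2.3 (Ravi): max(-9, 1, 18) = 18
n2.2 (Omar): min(9, 15, 18) = 9
n2.3.1 (Ravi): max(14, 6, -16) = 14
n2.3.2 (Ravi): max(-9, 11, -18) = 11
n2.3.3 (Ravi): max(-14, 2) = 2
n2.3 (Omar): min(14, 11, 2) = 2
n2 (Ravi): max(5, 9, 2) = 9
root (Omar): min(7, 9) = 7
Omar at root wants the lowest of {n1=7, n2=9}, so chooses n1.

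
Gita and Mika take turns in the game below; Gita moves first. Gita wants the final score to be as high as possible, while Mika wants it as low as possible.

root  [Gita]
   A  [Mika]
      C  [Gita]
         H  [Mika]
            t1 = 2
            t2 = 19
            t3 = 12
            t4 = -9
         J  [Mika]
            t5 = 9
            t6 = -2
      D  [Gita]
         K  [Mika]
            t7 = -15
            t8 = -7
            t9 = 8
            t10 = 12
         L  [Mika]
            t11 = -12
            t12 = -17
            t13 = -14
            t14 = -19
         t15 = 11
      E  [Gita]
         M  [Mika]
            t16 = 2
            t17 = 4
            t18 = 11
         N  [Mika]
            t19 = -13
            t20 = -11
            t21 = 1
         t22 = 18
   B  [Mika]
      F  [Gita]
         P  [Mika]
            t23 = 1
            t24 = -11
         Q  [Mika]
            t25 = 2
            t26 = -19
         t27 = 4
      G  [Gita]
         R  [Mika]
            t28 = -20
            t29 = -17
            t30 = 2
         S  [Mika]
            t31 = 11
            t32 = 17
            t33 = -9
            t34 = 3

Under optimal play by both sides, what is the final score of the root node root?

H (Mika): min(2, 19, 12, -9) = -9
J (Mika): min(9, -2) = -2
C (Gita): max(-9, -2) = -2
K (Mika): min(-15, -7, 8, 12) = -15
L (Mika): min(-12, -17, -14, -19) = -19
D (Gita): max(-15, -19, 11) = 11
M (Mika): min(2, 4, 11) = 2
N (Mika): min(-13, -11, 1) = -13
E (Gita): max(2, -13, 18) = 18
A (Mika): min(-2, 11, 18) = -2
P (Mika): min(1, -11) = -11
Q (Mika): min(2, -19) = -19
F (Gita): max(-11, -19, 4) = 4
R (Mika): min(-20, -17, 2) = -20
S (Mika): min(11, 17, -9, 3) = -9
G (Gita): max(-20, -9) = -9
B (Mika): min(4, -9) = -9
root (Gita): max(-2, -9) = -2

-2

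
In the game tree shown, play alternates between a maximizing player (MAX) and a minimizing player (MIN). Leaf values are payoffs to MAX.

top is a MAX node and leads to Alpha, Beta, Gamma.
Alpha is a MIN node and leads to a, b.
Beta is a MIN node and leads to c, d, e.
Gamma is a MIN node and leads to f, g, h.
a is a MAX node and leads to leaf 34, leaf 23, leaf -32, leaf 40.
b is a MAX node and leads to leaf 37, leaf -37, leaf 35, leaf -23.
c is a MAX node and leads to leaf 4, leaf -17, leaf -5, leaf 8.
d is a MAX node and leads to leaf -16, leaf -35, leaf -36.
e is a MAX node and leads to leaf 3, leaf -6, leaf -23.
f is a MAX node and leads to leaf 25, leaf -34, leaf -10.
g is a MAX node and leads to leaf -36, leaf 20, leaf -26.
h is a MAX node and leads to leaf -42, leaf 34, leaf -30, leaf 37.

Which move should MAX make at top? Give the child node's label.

a (MAX): max(34, 23, -32, 40) = 40
b (MAX): max(37, -37, 35, -23) = 37
Alpha (MIN): min(40, 37) = 37
c (MAX): max(4, -17, -5, 8) = 8
d (MAX): max(-16, -35, -36) = -16
e (MAX): max(3, -6, -23) = 3
Beta (MIN): min(8, -16, 3) = -16
f (MAX): max(25, -34, -10) = 25
g (MAX): max(-36, 20, -26) = 20
h (MAX): max(-42, 34, -30, 37) = 37
Gamma (MIN): min(25, 20, 37) = 20
top (MAX): max(37, -16, 20) = 37
MAX at top wants the highest of {Alpha=37, Beta=-16, Gamma=20}, so chooses Alpha.

Alpha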